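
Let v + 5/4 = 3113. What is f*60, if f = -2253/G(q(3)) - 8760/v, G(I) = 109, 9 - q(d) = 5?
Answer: -212416340/150747 ≈ -1409.1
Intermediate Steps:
v = 12447/4 (v = -5/4 + 3113 = 12447/4 ≈ 3111.8)
q(d) = 4 (q(d) = 9 - 1*5 = 9 - 5 = 4)
f = -10620817/452241 (f = -2253/109 - 8760/12447/4 = -2253*1/109 - 8760*4/12447 = -2253/109 - 11680/4149 = -10620817/452241 ≈ -23.485)
f*60 = -10620817/452241*60 = -212416340/150747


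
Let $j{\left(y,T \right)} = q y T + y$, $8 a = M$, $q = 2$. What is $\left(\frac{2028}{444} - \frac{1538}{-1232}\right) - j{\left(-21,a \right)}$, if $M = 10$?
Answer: $\frac{1807769}{22792} \approx 79.316$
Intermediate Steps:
$a = \frac{5}{4}$ ($a = \frac{1}{8} \cdot 10 = \frac{5}{4} \approx 1.25$)
$j{\left(y,T \right)} = y + 2 T y$ ($j{\left(y,T \right)} = 2 y T + y = 2 T y + y = y + 2 T y$)
$\left(\frac{2028}{444} - \frac{1538}{-1232}\right) - j{\left(-21,a \right)} = \left(\frac{2028}{444} - \frac{1538}{-1232}\right) - - 21 \left(1 + 2 \cdot \frac{5}{4}\right) = \left(2028 \cdot \frac{1}{444} - - \frac{769}{616}\right) - - 21 \left(1 + \frac{5}{2}\right) = \left(\frac{169}{37} + \frac{769}{616}\right) - \left(-21\right) \frac{7}{2} = \frac{132557}{22792} - - \frac{147}{2} = \frac{132557}{22792} + \frac{147}{2} = \frac{1807769}{22792}$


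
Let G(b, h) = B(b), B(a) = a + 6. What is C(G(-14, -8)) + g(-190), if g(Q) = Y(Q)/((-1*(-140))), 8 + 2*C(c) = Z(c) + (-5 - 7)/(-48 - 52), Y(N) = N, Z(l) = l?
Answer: -1627/175 ≈ -9.2971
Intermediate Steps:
B(a) = 6 + a
G(b, h) = 6 + b
C(c) = -197/50 + c/2 (C(c) = -4 + (c + (-5 - 7)/(-48 - 52))/2 = -4 + (c - 12/(-100))/2 = -4 + (c - 12*(-1/100))/2 = -4 + (c + 3/25)/2 = -4 + (3/25 + c)/2 = -4 + (3/50 + c/2) = -197/50 + c/2)
g(Q) = Q/140 (g(Q) = Q/((-1*(-140))) = Q/140)
C(G(-14, -8)) + g(-190) = (-197/50 + (6 - 14)/2) + (1/140)*(-190) = (-197/50 + (1/2)*(-8)) - 19/14 = (-197/50 - 4) - 19/14 = -397/50 - 19/14 = -1627/175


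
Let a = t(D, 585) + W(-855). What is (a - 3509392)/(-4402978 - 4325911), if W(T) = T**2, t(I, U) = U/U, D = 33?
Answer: 2778366/8728889 ≈ 0.31830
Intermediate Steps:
t(I, U) = 1
a = 731026 (a = 1 + (-855)**2 = 1 + 731025 = 731026)
(a - 3509392)/(-4402978 - 4325911) = (731026 - 3509392)/(-4402978 - 4325911) = -2778366/(-8728889) = -2778366*(-1/8728889) = 2778366/8728889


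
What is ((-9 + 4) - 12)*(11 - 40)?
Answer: 493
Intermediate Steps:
((-9 + 4) - 12)*(11 - 40) = (-5 - 12)*(-29) = -17*(-29) = 493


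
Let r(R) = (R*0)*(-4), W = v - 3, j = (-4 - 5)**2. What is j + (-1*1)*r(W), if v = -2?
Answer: 81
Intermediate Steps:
j = 81 (j = (-9)**2 = 81)
W = -5 (W = -2 - 3 = -5)
r(R) = 0 (r(R) = 0*(-4) = 0)
j + (-1*1)*r(W) = 81 - 1*1*0 = 81 - 1*0 = 81 + 0 = 81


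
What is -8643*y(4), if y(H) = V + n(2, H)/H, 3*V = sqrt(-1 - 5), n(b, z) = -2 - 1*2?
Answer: 8643 - 2881*I*sqrt(6) ≈ 8643.0 - 7057.0*I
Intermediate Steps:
n(b, z) = -4 (n(b, z) = -2 - 2 = -4)
V = I*sqrt(6)/3 (V = sqrt(-1 - 5)/3 = sqrt(-6)/3 = (I*sqrt(6))/3 = I*sqrt(6)/3 ≈ 0.8165*I)
y(H) = -4/H + I*sqrt(6)/3 (y(H) = I*sqrt(6)/3 - 4/H = -4/H + I*sqrt(6)/3)
-8643*y(4) = -8643*(-4/4 + I*sqrt(6)/3) = -8643*(-4*1/4 + I*sqrt(6)/3) = -8643*(-1 + I*sqrt(6)/3) = 8643 - 2881*I*sqrt(6)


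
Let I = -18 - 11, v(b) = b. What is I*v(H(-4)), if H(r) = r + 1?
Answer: 87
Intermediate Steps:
H(r) = 1 + r
I = -29
I*v(H(-4)) = -29*(1 - 4) = -29*(-3) = 87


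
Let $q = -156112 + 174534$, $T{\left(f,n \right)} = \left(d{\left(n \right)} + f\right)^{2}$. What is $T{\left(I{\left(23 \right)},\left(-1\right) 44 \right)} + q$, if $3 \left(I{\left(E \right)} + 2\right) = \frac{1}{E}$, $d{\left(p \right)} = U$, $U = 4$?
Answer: $\frac{87726463}{4761} \approx 18426.0$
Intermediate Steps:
$d{\left(p \right)} = 4$
$I{\left(E \right)} = -2 + \frac{1}{3 E}$
$T{\left(f,n \right)} = \left(4 + f\right)^{2}$
$q = 18422$
$T{\left(I{\left(23 \right)},\left(-1\right) 44 \right)} + q = \left(4 - \left(2 - \frac{1}{3 \cdot 23}\right)\right)^{2} + 18422 = \left(4 + \left(-2 + \frac{1}{3} \cdot \frac{1}{23}\right)\right)^{2} + 18422 = \left(4 + \left(-2 + \frac{1}{69}\right)\right)^{2} + 18422 = \left(4 - \frac{137}{69}\right)^{2} + 18422 = \left(\frac{139}{69}\right)^{2} + 18422 = \frac{19321}{4761} + 18422 = \frac{87726463}{4761}$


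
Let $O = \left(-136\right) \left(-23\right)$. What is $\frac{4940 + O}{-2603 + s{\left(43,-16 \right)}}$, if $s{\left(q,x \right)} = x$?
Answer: $- \frac{8068}{2619} \approx -3.0806$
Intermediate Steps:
$O = 3128$
$\frac{4940 + O}{-2603 + s{\left(43,-16 \right)}} = \frac{4940 + 3128}{-2603 - 16} = \frac{8068}{-2619} = 8068 \left(- \frac{1}{2619}\right) = - \frac{8068}{2619}$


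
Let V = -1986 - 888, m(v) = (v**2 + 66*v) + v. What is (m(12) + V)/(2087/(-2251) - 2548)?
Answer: 481714/637515 ≈ 0.75561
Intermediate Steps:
m(v) = v**2 + 67*v
V = -2874
(m(12) + V)/(2087/(-2251) - 2548) = (12*(67 + 12) - 2874)/(2087/(-2251) - 2548) = (12*79 - 2874)/(2087*(-1/2251) - 2548) = (948 - 2874)/(-2087/2251 - 2548) = -1926/(-5737635/2251) = -1926*(-2251/5737635) = 481714/637515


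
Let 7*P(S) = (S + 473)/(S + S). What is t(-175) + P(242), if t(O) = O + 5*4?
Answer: -47675/308 ≈ -154.79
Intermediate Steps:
t(O) = 20 + O (t(O) = O + 20 = 20 + O)
P(S) = (473 + S)/(14*S) (P(S) = ((S + 473)/(S + S))/7 = ((473 + S)/((2*S)))/7 = ((473 + S)*(1/(2*S)))/7 = ((473 + S)/(2*S))/7 = (473 + S)/(14*S))
t(-175) + P(242) = (20 - 175) + (1/14)*(473 + 242)/242 = -155 + (1/14)*(1/242)*715 = -155 + 65/308 = -47675/308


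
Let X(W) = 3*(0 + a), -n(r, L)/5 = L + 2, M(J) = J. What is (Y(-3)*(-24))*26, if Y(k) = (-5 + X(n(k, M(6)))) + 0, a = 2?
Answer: -624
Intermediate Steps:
n(r, L) = -10 - 5*L (n(r, L) = -5*(L + 2) = -5*(2 + L) = -10 - 5*L)
X(W) = 6 (X(W) = 3*(0 + 2) = 3*2 = 6)
Y(k) = 1 (Y(k) = (-5 + 6) + 0 = 1 + 0 = 1)
(Y(-3)*(-24))*26 = (1*(-24))*26 = -24*26 = -624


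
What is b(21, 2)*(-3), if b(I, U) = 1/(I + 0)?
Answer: -1/7 ≈ -0.14286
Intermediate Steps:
b(I, U) = 1/I
b(21, 2)*(-3) = -3/21 = (1/21)*(-3) = -1/7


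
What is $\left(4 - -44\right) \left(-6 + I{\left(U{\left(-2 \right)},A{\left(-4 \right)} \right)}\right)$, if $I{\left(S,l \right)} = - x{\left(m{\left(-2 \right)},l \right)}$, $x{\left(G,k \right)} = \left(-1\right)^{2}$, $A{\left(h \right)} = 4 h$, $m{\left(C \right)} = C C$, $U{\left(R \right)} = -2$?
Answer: $-336$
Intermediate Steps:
$m{\left(C \right)} = C^{2}$
$x{\left(G,k \right)} = 1$
$I{\left(S,l \right)} = -1$ ($I{\left(S,l \right)} = \left(-1\right) 1 = -1$)
$\left(4 - -44\right) \left(-6 + I{\left(U{\left(-2 \right)},A{\left(-4 \right)} \right)}\right) = \left(4 - -44\right) \left(-6 - 1\right) = \left(4 + 44\right) \left(-7\right) = 48 \left(-7\right) = -336$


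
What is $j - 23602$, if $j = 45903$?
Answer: $22301$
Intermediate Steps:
$j - 23602 = 45903 - 23602 = 22301$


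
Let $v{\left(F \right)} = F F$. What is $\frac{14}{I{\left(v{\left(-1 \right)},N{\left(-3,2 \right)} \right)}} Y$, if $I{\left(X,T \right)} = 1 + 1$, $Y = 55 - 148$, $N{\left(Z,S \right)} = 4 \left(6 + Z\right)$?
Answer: $-651$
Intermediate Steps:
$N{\left(Z,S \right)} = 24 + 4 Z$
$v{\left(F \right)} = F^{2}$
$Y = -93$ ($Y = 55 - 148 = -93$)
$I{\left(X,T \right)} = 2$
$\frac{14}{I{\left(v{\left(-1 \right)},N{\left(-3,2 \right)} \right)}} Y = \frac{14}{2} \left(-93\right) = 14 \cdot \frac{1}{2} \left(-93\right) = 7 \left(-93\right) = -651$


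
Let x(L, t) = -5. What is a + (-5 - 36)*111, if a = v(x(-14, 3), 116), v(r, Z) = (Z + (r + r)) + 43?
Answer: -4402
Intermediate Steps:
v(r, Z) = 43 + Z + 2*r (v(r, Z) = (Z + 2*r) + 43 = 43 + Z + 2*r)
a = 149 (a = 43 + 116 + 2*(-5) = 43 + 116 - 10 = 149)
a + (-5 - 36)*111 = 149 + (-5 - 36)*111 = 149 - 41*111 = 149 - 4551 = -4402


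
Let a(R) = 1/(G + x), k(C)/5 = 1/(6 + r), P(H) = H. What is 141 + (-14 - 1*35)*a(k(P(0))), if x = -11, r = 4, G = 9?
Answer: 331/2 ≈ 165.50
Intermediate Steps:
k(C) = ½ (k(C) = 5/(6 + 4) = 5/10 = 5*(⅒) = ½)
a(R) = -½ (a(R) = 1/(9 - 11) = 1/(-2) = -½)
141 + (-14 - 1*35)*a(k(P(0))) = 141 + (-14 - 1*35)*(-½) = 141 + (-14 - 35)*(-½) = 141 - 49*(-½) = 141 + 49/2 = 331/2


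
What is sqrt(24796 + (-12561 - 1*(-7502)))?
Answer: 3*sqrt(2193) ≈ 140.49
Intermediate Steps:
sqrt(24796 + (-12561 - 1*(-7502))) = sqrt(24796 + (-12561 + 7502)) = sqrt(24796 - 5059) = sqrt(19737) = 3*sqrt(2193)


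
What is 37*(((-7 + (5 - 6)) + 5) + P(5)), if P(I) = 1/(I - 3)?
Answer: -185/2 ≈ -92.500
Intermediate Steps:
P(I) = 1/(-3 + I)
37*(((-7 + (5 - 6)) + 5) + P(5)) = 37*(((-7 + (5 - 6)) + 5) + 1/(-3 + 5)) = 37*(((-7 - 1) + 5) + 1/2) = 37*((-8 + 5) + 1/2) = 37*(-3 + 1/2) = 37*(-5/2) = -185/2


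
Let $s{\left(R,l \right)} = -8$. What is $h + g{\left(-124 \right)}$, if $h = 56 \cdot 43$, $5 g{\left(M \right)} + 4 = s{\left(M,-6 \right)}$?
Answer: $\frac{12028}{5} \approx 2405.6$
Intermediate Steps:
$g{\left(M \right)} = - \frac{12}{5}$ ($g{\left(M \right)} = - \frac{4}{5} + \frac{1}{5} \left(-8\right) = - \frac{4}{5} - \frac{8}{5} = - \frac{12}{5}$)
$h = 2408$
$h + g{\left(-124 \right)} = 2408 - \frac{12}{5} = \frac{12028}{5}$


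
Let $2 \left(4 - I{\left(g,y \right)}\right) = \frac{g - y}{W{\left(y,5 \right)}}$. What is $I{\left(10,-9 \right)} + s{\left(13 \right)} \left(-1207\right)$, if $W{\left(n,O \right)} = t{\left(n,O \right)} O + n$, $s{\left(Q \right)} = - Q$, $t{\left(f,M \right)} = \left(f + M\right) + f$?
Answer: $\frac{2322879}{148} \approx 15695.0$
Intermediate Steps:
$t{\left(f,M \right)} = M + 2 f$ ($t{\left(f,M \right)} = \left(M + f\right) + f = M + 2 f$)
$W{\left(n,O \right)} = n + O \left(O + 2 n\right)$ ($W{\left(n,O \right)} = \left(O + 2 n\right) O + n = O \left(O + 2 n\right) + n = n + O \left(O + 2 n\right)$)
$I{\left(g,y \right)} = 4 - \frac{g - y}{2 \left(25 + 11 y\right)}$ ($I{\left(g,y \right)} = 4 - \frac{\left(g - y\right) \frac{1}{y + 5 \left(5 + 2 y\right)}}{2} = 4 - \frac{\left(g - y\right) \frac{1}{y + \left(25 + 10 y\right)}}{2} = 4 - \frac{\left(g - y\right) \frac{1}{25 + 11 y}}{2} = 4 - \frac{\frac{1}{25 + 11 y} \left(g - y\right)}{2} = 4 - \frac{g - y}{2 \left(25 + 11 y\right)}$)
$I{\left(10,-9 \right)} + s{\left(13 \right)} \left(-1207\right) = \frac{200 - 10 + 89 \left(-9\right)}{2 \left(25 + 11 \left(-9\right)\right)} + \left(-1\right) 13 \left(-1207\right) = \frac{200 - 10 - 801}{2 \left(25 - 99\right)} - -15691 = \frac{1}{2} \frac{1}{-74} \left(-611\right) + 15691 = \frac{1}{2} \left(- \frac{1}{74}\right) \left(-611\right) + 15691 = \frac{611}{148} + 15691 = \frac{2322879}{148}$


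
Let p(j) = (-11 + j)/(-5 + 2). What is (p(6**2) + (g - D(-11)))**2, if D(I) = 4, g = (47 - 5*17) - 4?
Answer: 26569/9 ≈ 2952.1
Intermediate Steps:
g = -42 (g = (47 - 85) - 4 = -38 - 4 = -42)
p(j) = 11/3 - j/3 (p(j) = (-11 + j)/(-3) = (-11 + j)*(-1/3) = 11/3 - j/3)
(p(6**2) + (g - D(-11)))**2 = ((11/3 - 1/3*6**2) + (-42 - 1*4))**2 = ((11/3 - 1/3*36) + (-42 - 4))**2 = ((11/3 - 12) - 46)**2 = (-25/3 - 46)**2 = (-163/3)**2 = 26569/9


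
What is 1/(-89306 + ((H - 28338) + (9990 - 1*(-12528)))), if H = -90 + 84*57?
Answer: -1/90428 ≈ -1.1059e-5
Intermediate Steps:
H = 4698 (H = -90 + 4788 = 4698)
1/(-89306 + ((H - 28338) + (9990 - 1*(-12528)))) = 1/(-89306 + ((4698 - 28338) + (9990 - 1*(-12528)))) = 1/(-89306 + (-23640 + (9990 + 12528))) = 1/(-89306 + (-23640 + 22518)) = 1/(-89306 - 1122) = 1/(-90428) = -1/90428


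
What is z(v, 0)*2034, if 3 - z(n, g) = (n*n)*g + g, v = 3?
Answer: 6102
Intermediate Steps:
z(n, g) = 3 - g - g*n² (z(n, g) = 3 - ((n*n)*g + g) = 3 - (n²*g + g) = 3 - (g*n² + g) = 3 - (g + g*n²) = 3 + (-g - g*n²) = 3 - g - g*n²)
z(v, 0)*2034 = (3 - 1*0 - 1*0*3²)*2034 = (3 + 0 - 1*0*9)*2034 = (3 + 0 + 0)*2034 = 3*2034 = 6102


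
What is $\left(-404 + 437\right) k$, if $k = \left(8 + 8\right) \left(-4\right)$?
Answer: $-2112$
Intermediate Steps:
$k = -64$ ($k = 16 \left(-4\right) = -64$)
$\left(-404 + 437\right) k = \left(-404 + 437\right) \left(-64\right) = 33 \left(-64\right) = -2112$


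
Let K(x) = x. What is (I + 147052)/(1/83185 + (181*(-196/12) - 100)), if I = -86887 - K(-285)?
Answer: -7542799875/381361631 ≈ -19.779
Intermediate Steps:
I = -86602 (I = -86887 - 1*(-285) = -86887 + 285 = -86602)
(I + 147052)/(1/83185 + (181*(-196/12) - 100)) = (-86602 + 147052)/(1/83185 + (181*(-196/12) - 100)) = 60450/(1/83185 + (181*(-196*1/12) - 100)) = 60450/(1/83185 + (181*(-49/3) - 100)) = 60450/(1/83185 + (-8869/3 - 100)) = 60450/(1/83185 - 9169/3) = 60450/(-762723262/249555) = 60450*(-249555/762723262) = -7542799875/381361631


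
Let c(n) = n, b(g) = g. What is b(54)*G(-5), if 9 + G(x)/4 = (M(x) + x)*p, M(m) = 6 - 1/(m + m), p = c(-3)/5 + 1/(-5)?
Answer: -53352/25 ≈ -2134.1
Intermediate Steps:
p = -4/5 (p = -3/5 + 1/(-5) = -3*1/5 + 1*(-1/5) = -3/5 - 1/5 = -4/5 ≈ -0.80000)
M(m) = 6 - 1/(2*m)
G(x) = -276/5 - 16*x/5 + 8/(5*x) (G(x) = -36 + 4*(((6 - 1/(2*x)) + x)*(-4/5)) = -36 + 4*((6 + x - 1/(2*x))*(-4/5)) = -36 + 4*(-24/5 - 4*x/5 + 2/(5*x)) = -36 + (-96/5 - 16*x/5 + 8/(5*x)) = -276/5 - 16*x/5 + 8/(5*x))
b(54)*G(-5) = 54*((4/5)*(2 - 69*(-5) - 4*(-5)**2)/(-5)) = 54*((4/5)*(-1/5)*(2 + 345 - 4*25)) = 54*((4/5)*(-1/5)*(2 + 345 - 100)) = 54*((4/5)*(-1/5)*247) = 54*(-988/25) = -53352/25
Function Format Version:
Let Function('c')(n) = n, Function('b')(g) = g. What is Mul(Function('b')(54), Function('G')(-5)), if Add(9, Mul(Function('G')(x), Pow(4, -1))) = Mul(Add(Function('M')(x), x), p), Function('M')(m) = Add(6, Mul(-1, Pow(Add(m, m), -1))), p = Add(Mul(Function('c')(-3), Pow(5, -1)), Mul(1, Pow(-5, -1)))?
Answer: Rational(-53352, 25) ≈ -2134.1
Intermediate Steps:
p = Rational(-4, 5) (p = Add(Mul(-3, Pow(5, -1)), Mul(1, Pow(-5, -1))) = Add(Mul(-3, Rational(1, 5)), Mul(1, Rational(-1, 5))) = Add(Rational(-3, 5), Rational(-1, 5)) = Rational(-4, 5) ≈ -0.80000)
Function('M')(m) = Add(6, Mul(Rational(-1, 2), Pow(m, -1))) (Function('M')(m) = Add(6, Mul(-1, Pow(Mul(2, m), -1))) = Add(6, Mul(-1, Mul(Rational(1, 2), Pow(m, -1)))) = Add(6, Mul(Rational(-1, 2), Pow(m, -1))))
Function('G')(x) = Add(Rational(-276, 5), Mul(Rational(-16, 5), x), Mul(Rational(8, 5), Pow(x, -1))) (Function('G')(x) = Add(-36, Mul(4, Mul(Add(Add(6, Mul(Rational(-1, 2), Pow(x, -1))), x), Rational(-4, 5)))) = Add(-36, Mul(4, Mul(Add(6, x, Mul(Rational(-1, 2), Pow(x, -1))), Rational(-4, 5)))) = Add(-36, Mul(4, Add(Rational(-24, 5), Mul(Rational(-4, 5), x), Mul(Rational(2, 5), Pow(x, -1))))) = Add(-36, Add(Rational(-96, 5), Mul(Rational(-16, 5), x), Mul(Rational(8, 5), Pow(x, -1)))) = Add(Rational(-276, 5), Mul(Rational(-16, 5), x), Mul(Rational(8, 5), Pow(x, -1))))
Mul(Function('b')(54), Function('G')(-5)) = Mul(54, Mul(Rational(4, 5), Pow(-5, -1), Add(2, Mul(-69, -5), Mul(-4, Pow(-5, 2))))) = Mul(54, Mul(Rational(4, 5), Rational(-1, 5), Add(2, 345, Mul(-4, 25)))) = Mul(54, Mul(Rational(4, 5), Rational(-1, 5), Add(2, 345, -100))) = Mul(54, Mul(Rational(4, 5), Rational(-1, 5), 247)) = Mul(54, Rational(-988, 25)) = Rational(-53352, 25)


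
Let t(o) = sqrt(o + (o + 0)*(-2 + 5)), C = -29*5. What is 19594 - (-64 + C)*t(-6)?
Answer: 19594 + 418*I*sqrt(6) ≈ 19594.0 + 1023.9*I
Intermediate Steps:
C = -145
t(o) = 2*sqrt(o) (t(o) = sqrt(o + o*3) = sqrt(o + 3*o) = sqrt(4*o) = 2*sqrt(o))
19594 - (-64 + C)*t(-6) = 19594 - (-64 - 145)*2*sqrt(-6) = 19594 - (-209)*2*(I*sqrt(6)) = 19594 - (-209)*2*I*sqrt(6) = 19594 - (-418)*I*sqrt(6) = 19594 + 418*I*sqrt(6)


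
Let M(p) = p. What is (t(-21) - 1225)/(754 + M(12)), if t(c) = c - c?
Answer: -1225/766 ≈ -1.5992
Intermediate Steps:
t(c) = 0
(t(-21) - 1225)/(754 + M(12)) = (0 - 1225)/(754 + 12) = -1225/766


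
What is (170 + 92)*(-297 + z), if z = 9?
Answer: -75456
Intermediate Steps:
(170 + 92)*(-297 + z) = (170 + 92)*(-297 + 9) = 262*(-288) = -75456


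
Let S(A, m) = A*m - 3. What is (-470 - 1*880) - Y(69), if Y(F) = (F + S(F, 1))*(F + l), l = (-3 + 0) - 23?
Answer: -7155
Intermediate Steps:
S(A, m) = -3 + A*m
l = -26 (l = -3 - 23 = -26)
Y(F) = (-26 + F)*(-3 + 2*F) (Y(F) = (F + (-3 + F*1))*(F - 26) = (F + (-3 + F))*(-26 + F) = (-3 + 2*F)*(-26 + F) = (-26 + F)*(-3 + 2*F))
(-470 - 1*880) - Y(69) = (-470 - 1*880) - (78 - 55*69 + 2*69²) = (-470 - 880) - (78 - 3795 + 2*4761) = -1350 - (78 - 3795 + 9522) = -1350 - 1*5805 = -1350 - 5805 = -7155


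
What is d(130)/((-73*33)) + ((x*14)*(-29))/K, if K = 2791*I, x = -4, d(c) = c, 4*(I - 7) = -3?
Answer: 6578114/168087975 ≈ 0.039135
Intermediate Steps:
I = 25/4 (I = 7 + (¼)*(-3) = 7 - ¾ = 25/4 ≈ 6.2500)
K = 69775/4 (K = 2791*(25/4) = 69775/4 ≈ 17444.)
d(130)/((-73*33)) + ((x*14)*(-29))/K = 130/((-73*33)) + (-4*14*(-29))/(69775/4) = 130/(-2409) - 56*(-29)*(4/69775) = 130*(-1/2409) + 1624*(4/69775) = -130/2409 + 6496/69775 = 6578114/168087975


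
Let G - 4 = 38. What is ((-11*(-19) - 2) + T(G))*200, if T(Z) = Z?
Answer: 49800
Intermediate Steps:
G = 42 (G = 4 + 38 = 42)
((-11*(-19) - 2) + T(G))*200 = ((-11*(-19) - 2) + 42)*200 = ((209 - 2) + 42)*200 = (207 + 42)*200 = 249*200 = 49800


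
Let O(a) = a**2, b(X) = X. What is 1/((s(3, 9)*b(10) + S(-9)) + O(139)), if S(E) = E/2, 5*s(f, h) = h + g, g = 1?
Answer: 2/38673 ≈ 5.1716e-5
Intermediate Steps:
s(f, h) = 1/5 + h/5 (s(f, h) = (h + 1)/5 = (1 + h)/5 = 1/5 + h/5)
S(E) = E/2 (S(E) = E*(1/2) = E/2)
1/((s(3, 9)*b(10) + S(-9)) + O(139)) = 1/(((1/5 + (1/5)*9)*10 + (1/2)*(-9)) + 139**2) = 1/(((1/5 + 9/5)*10 - 9/2) + 19321) = 1/((2*10 - 9/2) + 19321) = 1/((20 - 9/2) + 19321) = 1/(31/2 + 19321) = 1/(38673/2) = 2/38673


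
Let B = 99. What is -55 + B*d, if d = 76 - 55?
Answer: 2024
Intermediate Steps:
d = 21
-55 + B*d = -55 + 99*21 = -55 + 2079 = 2024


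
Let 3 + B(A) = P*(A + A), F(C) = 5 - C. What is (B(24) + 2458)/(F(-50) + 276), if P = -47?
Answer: 199/331 ≈ 0.60121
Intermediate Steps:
B(A) = -3 - 94*A (B(A) = -3 - 47*(A + A) = -3 - 94*A)
(B(24) + 2458)/(F(-50) + 276) = ((-3 - 94*24) + 2458)/((5 - 1*(-50)) + 276) = ((-3 - 2256) + 2458)/((5 + 50) + 276) = (-2259 + 2458)/(55 + 276) = 199/331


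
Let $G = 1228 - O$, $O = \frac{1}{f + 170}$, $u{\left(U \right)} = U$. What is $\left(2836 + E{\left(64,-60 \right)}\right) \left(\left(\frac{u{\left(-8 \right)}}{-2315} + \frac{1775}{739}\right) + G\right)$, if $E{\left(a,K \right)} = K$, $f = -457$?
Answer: $\frac{1677050857491264}{490995295} \approx 3.4156 \cdot 10^{6}$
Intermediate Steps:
$O = - \frac{1}{287}$ ($O = \frac{1}{-457 + 170} = \frac{1}{-287} = - \frac{1}{287} \approx -0.0034843$)
$G = \frac{352437}{287}$ ($G = 1228 - - \frac{1}{287} = 1228 + \frac{1}{287} = \frac{352437}{287} \approx 1228.0$)
$\left(2836 + E{\left(64,-60 \right)}\right) \left(\left(\frac{u{\left(-8 \right)}}{-2315} + \frac{1775}{739}\right) + G\right) = \left(2836 - 60\right) \left(\left(- \frac{8}{-2315} + \frac{1775}{739}\right) + \frac{352437}{287}\right) = 2776 \left(\left(\left(-8\right) \left(- \frac{1}{2315}\right) + 1775 \cdot \frac{1}{739}\right) + \frac{352437}{287}\right) = 2776 \left(\left(\frac{8}{2315} + \frac{1775}{739}\right) + \frac{352437}{287}\right) = 2776 \left(\frac{4115037}{1710785} + \frac{352437}{287}\right) = 2776 \cdot \frac{604124948664}{490995295} = \frac{1677050857491264}{490995295}$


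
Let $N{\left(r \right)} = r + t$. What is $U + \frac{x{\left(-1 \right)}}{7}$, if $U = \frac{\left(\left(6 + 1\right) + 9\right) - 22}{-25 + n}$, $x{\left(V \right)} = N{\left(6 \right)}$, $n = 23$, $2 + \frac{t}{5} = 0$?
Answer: $\frac{17}{7} \approx 2.4286$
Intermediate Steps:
$t = -10$ ($t = -10 + 5 \cdot 0 = -10 + 0 = -10$)
$N{\left(r \right)} = -10 + r$ ($N{\left(r \right)} = r - 10 = -10 + r$)
$x{\left(V \right)} = -4$ ($x{\left(V \right)} = -10 + 6 = -4$)
$U = 3$ ($U = \frac{\left(\left(6 + 1\right) + 9\right) - 22}{-25 + 23} = \frac{\left(7 + 9\right) - 22}{-2} = \left(16 - 22\right) \left(- \frac{1}{2}\right) = \left(-6\right) \left(- \frac{1}{2}\right) = 3$)
$U + \frac{x{\left(-1 \right)}}{7} = 3 - \frac{4}{7} = \frac{17}{7}$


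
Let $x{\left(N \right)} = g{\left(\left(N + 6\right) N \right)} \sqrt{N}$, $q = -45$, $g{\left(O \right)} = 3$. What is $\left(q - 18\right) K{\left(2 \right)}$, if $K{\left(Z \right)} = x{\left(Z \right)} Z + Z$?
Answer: $-126 - 378 \sqrt{2} \approx -660.57$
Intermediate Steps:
$x{\left(N \right)} = 3 \sqrt{N}$
$K{\left(Z \right)} = Z + 3 Z^{\frac{3}{2}}$ ($K{\left(Z \right)} = 3 \sqrt{Z} Z + Z = 3 Z^{\frac{3}{2}} + Z = Z + 3 Z^{\frac{3}{2}}$)
$\left(q - 18\right) K{\left(2 \right)} = \left(-45 - 18\right) \left(2 + 3 \cdot 2^{\frac{3}{2}}\right) = - 63 \left(2 + 3 \cdot 2 \sqrt{2}\right) = - 63 \left(2 + 6 \sqrt{2}\right) = -126 - 378 \sqrt{2}$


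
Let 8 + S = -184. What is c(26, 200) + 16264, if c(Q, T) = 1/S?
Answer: 3122687/192 ≈ 16264.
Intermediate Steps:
S = -192 (S = -8 - 184 = -192)
c(Q, T) = -1/192 (c(Q, T) = 1/(-192) = -1/192)
c(26, 200) + 16264 = -1/192 + 16264 = 3122687/192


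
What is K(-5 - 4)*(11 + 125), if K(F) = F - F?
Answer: 0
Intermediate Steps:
K(F) = 0
K(-5 - 4)*(11 + 125) = 0*(11 + 125) = 0*136 = 0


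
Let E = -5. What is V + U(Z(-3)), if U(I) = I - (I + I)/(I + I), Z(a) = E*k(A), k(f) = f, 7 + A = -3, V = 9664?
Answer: 9713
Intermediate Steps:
A = -10 (A = -7 - 3 = -10)
Z(a) = 50 (Z(a) = -5*(-10) = 50)
U(I) = -1 + I (U(I) = I - 2*I/(2*I) = I - 2*I*1/(2*I) = I - 1*1 = I - 1 = -1 + I)
V + U(Z(-3)) = 9664 + (-1 + 50) = 9664 + 49 = 9713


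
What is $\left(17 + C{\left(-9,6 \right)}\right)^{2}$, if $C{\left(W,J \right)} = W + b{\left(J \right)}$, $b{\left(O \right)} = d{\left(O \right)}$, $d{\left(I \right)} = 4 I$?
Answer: $1024$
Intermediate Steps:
$b{\left(O \right)} = 4 O$
$C{\left(W,J \right)} = W + 4 J$
$\left(17 + C{\left(-9,6 \right)}\right)^{2} = \left(17 + \left(-9 + 4 \cdot 6\right)\right)^{2} = \left(17 + \left(-9 + 24\right)\right)^{2} = \left(17 + 15\right)^{2} = 32^{2} = 1024$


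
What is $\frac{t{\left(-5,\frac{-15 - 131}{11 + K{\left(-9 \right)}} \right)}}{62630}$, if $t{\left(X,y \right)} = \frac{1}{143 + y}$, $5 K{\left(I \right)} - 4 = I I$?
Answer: $\frac{7}{60406635} \approx 1.1588 \cdot 10^{-7}$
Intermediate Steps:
$K{\left(I \right)} = \frac{4}{5} + \frac{I^{2}}{5}$ ($K{\left(I \right)} = \frac{4}{5} + \frac{I I}{5} = \frac{4}{5} + \frac{I^{2}}{5}$)
$\frac{t{\left(-5,\frac{-15 - 131}{11 + K{\left(-9 \right)}} \right)}}{62630} = \frac{1}{\left(143 + \frac{-15 - 131}{11 + \left(\frac{4}{5} + \frac{\left(-9\right)^{2}}{5}\right)}\right) 62630} = \frac{1}{143 - \frac{146}{11 + \left(\frac{4}{5} + \frac{1}{5} \cdot 81\right)}} \frac{1}{62630} = \frac{1}{143 - \frac{146}{11 + \left(\frac{4}{5} + \frac{81}{5}\right)}} \frac{1}{62630} = \frac{1}{143 - \frac{146}{11 + 17}} \cdot \frac{1}{62630} = \frac{1}{143 - \frac{146}{28}} \cdot \frac{1}{62630} = \frac{1}{143 - \frac{73}{14}} \cdot \frac{1}{62630} = \frac{1}{\frac{1929}{14}} \cdot \frac{1}{62630} = \frac{14}{1929} \cdot \frac{1}{62630} = \frac{7}{60406635}$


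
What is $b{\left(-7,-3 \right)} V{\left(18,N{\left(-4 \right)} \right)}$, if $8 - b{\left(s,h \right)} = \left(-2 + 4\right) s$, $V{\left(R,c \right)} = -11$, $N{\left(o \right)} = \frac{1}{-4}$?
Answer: $-242$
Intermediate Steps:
$N{\left(o \right)} = - \frac{1}{4}$
$b{\left(s,h \right)} = 8 - 2 s$ ($b{\left(s,h \right)} = 8 - \left(-2 + 4\right) s = 8 - 2 s$)
$b{\left(-7,-3 \right)} V{\left(18,N{\left(-4 \right)} \right)} = \left(8 - -14\right) \left(-11\right) = \left(8 + 14\right) \left(-11\right) = 22 \left(-11\right) = -242$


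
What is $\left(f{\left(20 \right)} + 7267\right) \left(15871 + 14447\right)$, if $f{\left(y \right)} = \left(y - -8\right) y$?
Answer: $237298986$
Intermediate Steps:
$f{\left(y \right)} = y \left(8 + y\right)$ ($f{\left(y \right)} = \left(y + 8\right) y = \left(8 + y\right) y = y \left(8 + y\right)$)
$\left(f{\left(20 \right)} + 7267\right) \left(15871 + 14447\right) = \left(20 \left(8 + 20\right) + 7267\right) \left(15871 + 14447\right) = \left(20 \cdot 28 + 7267\right) 30318 = \left(560 + 7267\right) 30318 = 7827 \cdot 30318 = 237298986$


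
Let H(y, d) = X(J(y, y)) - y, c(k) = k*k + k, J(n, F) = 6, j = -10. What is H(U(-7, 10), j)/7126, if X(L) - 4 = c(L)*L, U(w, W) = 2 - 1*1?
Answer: 255/7126 ≈ 0.035784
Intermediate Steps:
U(w, W) = 1 (U(w, W) = 2 - 1 = 1)
c(k) = k + k² (c(k) = k² + k = k + k²)
X(L) = 4 + L²*(1 + L) (X(L) = 4 + (L*(1 + L))*L = 4 + L²*(1 + L))
H(y, d) = 256 - y (H(y, d) = (4 + 6²*(1 + 6)) - y = (4 + 36*7) - y = (4 + 252) - y = 256 - y)
H(U(-7, 10), j)/7126 = (256 - 1*1)/7126 = (256 - 1)*(1/7126) = 255*(1/7126) = 255/7126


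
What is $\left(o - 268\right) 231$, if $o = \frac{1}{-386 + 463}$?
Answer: $-61905$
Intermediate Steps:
$o = \frac{1}{77} \approx 0.012987$
$\left(o - 268\right) 231 = \left(\frac{1}{77} - 268\right) 231 = \left(- \frac{20635}{77}\right) 231 = -61905$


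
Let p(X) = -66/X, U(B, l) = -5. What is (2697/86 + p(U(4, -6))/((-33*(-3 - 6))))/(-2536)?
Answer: -121537/9814320 ≈ -0.012384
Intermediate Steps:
(2697/86 + p(U(4, -6))/((-33*(-3 - 6))))/(-2536) = (2697/86 + (-66/(-5))/((-33*(-3 - 6))))/(-2536) = (2697*(1/86) + (-66*(-⅕))/((-33*(-9))))*(-1/2536) = (2697/86 + (66/5)/297)*(-1/2536) = (2697/86 + (66/5)*(1/297))*(-1/2536) = (2697/86 + 2/45)*(-1/2536) = (121537/3870)*(-1/2536) = -121537/9814320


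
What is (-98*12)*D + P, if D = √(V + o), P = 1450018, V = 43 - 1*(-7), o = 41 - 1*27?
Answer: 1440610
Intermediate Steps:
o = 14 (o = 41 - 27 = 14)
V = 50 (V = 43 + 7 = 50)
D = 8 (D = √(50 + 14) = √64 = 8)
(-98*12)*D + P = -98*12*8 + 1450018 = -1176*8 + 1450018 = -9408 + 1450018 = 1440610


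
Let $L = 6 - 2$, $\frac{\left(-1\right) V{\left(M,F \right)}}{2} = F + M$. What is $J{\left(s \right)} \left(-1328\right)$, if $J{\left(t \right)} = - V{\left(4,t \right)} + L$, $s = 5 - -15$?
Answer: $-69056$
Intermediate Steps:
$s = 20$ ($s = 5 + 15 = 20$)
$V{\left(M,F \right)} = - 2 F - 2 M$ ($V{\left(M,F \right)} = - 2 \left(F + M\right) = - 2 F - 2 M$)
$L = 4$
$J{\left(t \right)} = 12 + 2 t$ ($J{\left(t \right)} = - (- 2 t - 8) + 4 = - (-8 - 2 t) + 4 = \left(8 + 2 t\right) + 4 = 12 + 2 t$)
$J{\left(s \right)} \left(-1328\right) = \left(12 + 2 \cdot 20\right) \left(-1328\right) = \left(12 + 40\right) \left(-1328\right) = 52 \left(-1328\right) = -69056$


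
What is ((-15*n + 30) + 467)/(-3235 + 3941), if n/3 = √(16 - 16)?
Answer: 497/706 ≈ 0.70397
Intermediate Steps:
n = 0 (n = 3*√(16 - 16) = 3*√0 = 3*0 = 0)
((-15*n + 30) + 467)/(-3235 + 3941) = ((-15*0 + 30) + 467)/(-3235 + 3941) = ((0 + 30) + 467)/706 = (30 + 467)*(1/706) = 497*(1/706) = 497/706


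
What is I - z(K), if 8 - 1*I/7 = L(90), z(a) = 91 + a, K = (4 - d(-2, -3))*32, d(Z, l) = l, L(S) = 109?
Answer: -1022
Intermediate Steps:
K = 224 (K = (4 - 1*(-3))*32 = (4 + 3)*32 = 7*32 = 224)
I = -707 (I = 56 - 7*109 = 56 - 763 = -707)
I - z(K) = -707 - (91 + 224) = -707 - 1*315 = -707 - 315 = -1022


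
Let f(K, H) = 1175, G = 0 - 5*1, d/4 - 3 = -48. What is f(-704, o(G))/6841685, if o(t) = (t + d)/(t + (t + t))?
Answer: 235/1368337 ≈ 0.00017174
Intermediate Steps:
d = -180 (d = 12 + 4*(-48) = 12 - 192 = -180)
G = -5 (G = 0 - 5 = -5)
o(t) = (-180 + t)/(3*t) (o(t) = (t - 180)/(t + (t + t)) = (-180 + t)/(t + 2*t) = (-180 + t)/((3*t)) = (-180 + t)*(1/(3*t)) = (-180 + t)/(3*t))
f(-704, o(G))/6841685 = 1175/6841685 = 1175*(1/6841685) = 235/1368337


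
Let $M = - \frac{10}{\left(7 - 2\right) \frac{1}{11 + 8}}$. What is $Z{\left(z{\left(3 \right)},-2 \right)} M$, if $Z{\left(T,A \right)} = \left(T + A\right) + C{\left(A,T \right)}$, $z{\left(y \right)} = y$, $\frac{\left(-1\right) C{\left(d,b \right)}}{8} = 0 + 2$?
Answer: $570$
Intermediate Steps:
$C{\left(d,b \right)} = -16$ ($C{\left(d,b \right)} = - 8 \left(0 + 2\right) = \left(-8\right) 2 = -16$)
$Z{\left(T,A \right)} = -16 + A + T$ ($Z{\left(T,A \right)} = \left(T + A\right) - 16 = \left(A + T\right) - 16 = -16 + A + T$)
$M = -38$ ($M = - \frac{10}{5 \cdot \frac{1}{19}} = - \frac{10}{\frac{5}{19}} = \left(-10\right) \frac{19}{5} = -38$)
$Z{\left(z{\left(3 \right)},-2 \right)} M = \left(-16 - 2 + 3\right) \left(-38\right) = \left(-15\right) \left(-38\right) = 570$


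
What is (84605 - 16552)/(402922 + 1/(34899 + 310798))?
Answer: 23525717941/139288926635 ≈ 0.16890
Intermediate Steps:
(84605 - 16552)/(402922 + 1/(34899 + 310798)) = 68053/(402922 + 1/345697) = 68053/(139288926635/345697) = 68053*(345697/139288926635) = 23525717941/139288926635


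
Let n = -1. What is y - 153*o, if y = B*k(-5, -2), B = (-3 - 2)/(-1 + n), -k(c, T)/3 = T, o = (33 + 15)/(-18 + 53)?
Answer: -6819/35 ≈ -194.83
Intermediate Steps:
o = 48/35 ≈ 1.3714
k(c, T) = -3*T
B = 5/2 (B = (-3 - 2)/(-1 - 1) = -5/(-2) = -5*(-½) = 5/2 ≈ 2.5000)
y = 15 (y = 5*(-3*(-2))/2 = (5/2)*6 = 15)
y - 153*o = 15 - 153*48/35 = 15 - 7344/35 = -6819/35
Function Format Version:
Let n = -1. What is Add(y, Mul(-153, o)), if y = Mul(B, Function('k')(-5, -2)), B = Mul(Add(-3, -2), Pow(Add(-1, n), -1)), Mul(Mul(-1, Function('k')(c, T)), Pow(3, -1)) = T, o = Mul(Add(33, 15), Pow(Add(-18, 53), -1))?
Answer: Rational(-6819, 35) ≈ -194.83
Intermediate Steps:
o = Rational(48, 35) (o = Mul(48, Pow(35, -1)) = Mul(48, Rational(1, 35)) = Rational(48, 35) ≈ 1.3714)
Function('k')(c, T) = Mul(-3, T)
B = Rational(5, 2) (B = Mul(Add(-3, -2), Pow(Add(-1, -1), -1)) = Mul(-5, Pow(-2, -1)) = Mul(-5, Rational(-1, 2)) = Rational(5, 2) ≈ 2.5000)
y = 15 (y = Mul(Rational(5, 2), Mul(-3, -2)) = Mul(Rational(5, 2), 6) = 15)
Add(y, Mul(-153, o)) = Add(15, Mul(-153, Rational(48, 35))) = Add(15, Rational(-7344, 35)) = Rational(-6819, 35)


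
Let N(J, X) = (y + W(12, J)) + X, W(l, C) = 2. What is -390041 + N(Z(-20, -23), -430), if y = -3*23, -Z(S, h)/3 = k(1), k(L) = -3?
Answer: -390538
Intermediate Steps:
Z(S, h) = 9 (Z(S, h) = -3*(-3) = 9)
y = -69
N(J, X) = -67 + X (N(J, X) = (-69 + 2) + X = -67 + X)
-390041 + N(Z(-20, -23), -430) = -390041 + (-67 - 430) = -390041 - 497 = -390538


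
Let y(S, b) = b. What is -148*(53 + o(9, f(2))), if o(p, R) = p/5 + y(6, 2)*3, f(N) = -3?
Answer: -44992/5 ≈ -8998.4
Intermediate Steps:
o(p, R) = 6 + p/5 (o(p, R) = p/5 + 2*3 = p*(⅕) + 6 = p/5 + 6 = 6 + p/5)
-148*(53 + o(9, f(2))) = -148*(53 + (6 + (⅕)*9)) = -148*(53 + (6 + 9/5)) = -148*(53 + 39/5) = -148*304/5 = -44992/5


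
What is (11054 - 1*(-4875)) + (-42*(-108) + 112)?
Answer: 20577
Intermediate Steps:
(11054 - 1*(-4875)) + (-42*(-108) + 112) = (11054 + 4875) + (4536 + 112) = 15929 + 4648 = 20577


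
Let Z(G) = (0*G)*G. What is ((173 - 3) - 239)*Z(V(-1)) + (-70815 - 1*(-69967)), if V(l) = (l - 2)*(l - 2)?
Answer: -848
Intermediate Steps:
V(l) = (-2 + l)² (V(l) = (-2 + l)*(-2 + l) = (-2 + l)²)
Z(G) = 0 (Z(G) = 0*G = 0)
((173 - 3) - 239)*Z(V(-1)) + (-70815 - 1*(-69967)) = ((173 - 3) - 239)*0 + (-70815 - 1*(-69967)) = (170 - 239)*0 + (-70815 + 69967) = -69*0 - 848 = 0 - 848 = -848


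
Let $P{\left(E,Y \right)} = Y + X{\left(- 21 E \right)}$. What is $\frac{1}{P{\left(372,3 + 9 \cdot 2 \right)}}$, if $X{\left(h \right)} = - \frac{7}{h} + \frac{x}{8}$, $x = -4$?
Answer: $\frac{1116}{22879} \approx 0.048778$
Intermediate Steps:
$X{\left(h \right)} = - \frac{1}{2} - \frac{7}{h}$ ($X{\left(h \right)} = - \frac{7}{h} - \frac{4}{8} = - \frac{7}{h} - \frac{1}{2} = - \frac{1}{2} - \frac{7}{h}$)
$P{\left(E,Y \right)} = Y - \frac{-14 + 21 E}{42 E}$ ($P{\left(E,Y \right)} = Y + \frac{-14 - - 21 E}{2 \left(- 21 E\right)} = Y + \frac{- \frac{1}{21 E} \left(-14 + 21 E\right)}{2} = Y - \frac{-14 + 21 E}{42 E}$)
$\frac{1}{P{\left(372,3 + 9 \cdot 2 \right)}} = \frac{1}{- \frac{1}{2} + \left(3 + 9 \cdot 2\right) + \frac{1}{3 \cdot 372}} = \frac{1}{- \frac{1}{2} + \left(3 + 18\right) + \frac{1}{3} \cdot \frac{1}{372}} = \frac{1}{- \frac{1}{2} + 21 + \frac{1}{1116}} = \frac{1}{\frac{22879}{1116}} = \frac{1116}{22879}$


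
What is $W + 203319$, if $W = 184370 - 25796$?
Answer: $361893$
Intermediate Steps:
$W = 158574$ ($W = 184370 - 25796 = 158574$)
$W + 203319 = 158574 + 203319 = 361893$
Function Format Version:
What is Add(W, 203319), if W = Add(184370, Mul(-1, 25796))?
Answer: 361893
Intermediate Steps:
W = 158574 (W = Add(184370, -25796) = 158574)
Add(W, 203319) = Add(158574, 203319) = 361893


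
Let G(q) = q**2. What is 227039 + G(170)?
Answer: 255939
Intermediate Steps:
227039 + G(170) = 227039 + 170**2 = 227039 + 28900 = 255939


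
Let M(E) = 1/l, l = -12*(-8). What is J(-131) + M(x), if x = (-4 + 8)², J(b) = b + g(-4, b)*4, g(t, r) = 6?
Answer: -10271/96 ≈ -106.99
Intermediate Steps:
J(b) = 24 + b (J(b) = b + 6*4 = b + 24 = 24 + b)
l = 96
x = 16 (x = 4² = 16)
M(E) = 1/96
J(-131) + M(x) = (24 - 131) + 1/96 = -107 + 1/96 = -10271/96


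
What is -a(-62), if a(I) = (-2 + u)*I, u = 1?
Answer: -62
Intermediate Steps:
a(I) = -I (a(I) = (-2 + 1)*I = -I)
-a(-62) = -(-1)*(-62) = -1*62 = -62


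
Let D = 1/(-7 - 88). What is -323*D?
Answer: 17/5 ≈ 3.4000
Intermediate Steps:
D = -1/95 (D = 1/(-95) = -1/95 ≈ -0.010526)
-323*D = -323*(-1/95) = 17/5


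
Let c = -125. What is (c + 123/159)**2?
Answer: 43349056/2809 ≈ 15432.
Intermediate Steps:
(c + 123/159)**2 = (-125 + 123/159)**2 = (-125 + 123*(1/159))**2 = (-125 + 41/53)**2 = (-6584/53)**2 = 43349056/2809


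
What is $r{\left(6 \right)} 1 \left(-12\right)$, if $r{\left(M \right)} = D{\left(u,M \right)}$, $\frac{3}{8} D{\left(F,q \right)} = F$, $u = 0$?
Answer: $0$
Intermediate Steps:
$D{\left(F,q \right)} = \frac{8 F}{3}$
$r{\left(M \right)} = 0$ ($r{\left(M \right)} = \frac{8}{3} \cdot 0 = 0$)
$r{\left(6 \right)} 1 \left(-12\right) = 0 \cdot 1 \left(-12\right) = 0 \left(-12\right) = 0$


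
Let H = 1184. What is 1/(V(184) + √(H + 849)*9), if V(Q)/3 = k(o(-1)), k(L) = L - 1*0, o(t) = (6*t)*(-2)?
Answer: -4/18153 + √2033/18153 ≈ 0.0022635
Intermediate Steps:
o(t) = -12*t
k(L) = L (k(L) = L + 0 = L)
V(Q) = 36 (V(Q) = 3*(-12*(-1)) = 3*12 = 36)
1/(V(184) + √(H + 849)*9) = 1/(36 + √(1184 + 849)*9) = 1/(36 + √2033*9) = 1/(36 + 9*√2033)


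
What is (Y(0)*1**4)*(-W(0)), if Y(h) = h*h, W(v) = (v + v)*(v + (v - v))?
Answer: 0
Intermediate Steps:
W(v) = 2*v**2 (W(v) = (2*v)*(v + 0) = (2*v)*v = 2*v**2)
Y(h) = h**2
(Y(0)*1**4)*(-W(0)) = (0**2*1**4)*(-2*0**2) = (0*1)*(-2*0) = 0*(-1*0) = 0*0 = 0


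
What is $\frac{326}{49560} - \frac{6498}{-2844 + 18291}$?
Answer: $- \frac{2780747}{6715380} \approx -0.41409$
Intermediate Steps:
$\frac{326}{49560} - \frac{6498}{-2844 + 18291} = 326 \cdot \frac{1}{49560} - \frac{6498}{15447} = \frac{163}{24780} - \frac{114}{271} = - \frac{2780747}{6715380}$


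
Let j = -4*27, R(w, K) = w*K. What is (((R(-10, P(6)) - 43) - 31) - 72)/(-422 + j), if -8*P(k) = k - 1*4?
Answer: 287/1060 ≈ 0.27075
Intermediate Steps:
P(k) = 1/2 - k/8 (P(k) = -(k - 1*4)/8 = -(k - 4)/8 = -(-4 + k)/8 = 1/2 - k/8)
R(w, K) = K*w
j = -108
(((R(-10, P(6)) - 43) - 31) - 72)/(-422 + j) = ((((1/2 - 1/8*6)*(-10) - 43) - 31) - 72)/(-422 - 108) = ((((1/2 - 3/4)*(-10) - 43) - 31) - 72)/(-530) = (((-1/4*(-10) - 43) - 31) - 72)*(-1/530) = (((5/2 - 43) - 31) - 72)*(-1/530) = ((-81/2 - 31) - 72)*(-1/530) = (-143/2 - 72)*(-1/530) = -287/2*(-1/530) = 287/1060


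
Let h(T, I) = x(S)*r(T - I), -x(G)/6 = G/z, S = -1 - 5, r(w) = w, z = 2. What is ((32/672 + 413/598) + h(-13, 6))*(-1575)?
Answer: 321417375/598 ≈ 5.3749e+5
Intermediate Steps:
S = -6
x(G) = -3*G (x(G) = -6*G/2 = -3*G)
h(T, I) = -18*I + 18*T (h(T, I) = (-3*(-6))*(T - I) = 18*(T - I) = -18*I + 18*T)
((32/672 + 413/598) + h(-13, 6))*(-1575) = ((32/672 + 413/598) + (-18*6 + 18*(-13)))*(-1575) = ((32*(1/672) + 413*(1/598)) + (-108 - 234))*(-1575) = ((1/21 + 413/598) - 342)*(-1575) = (9271/12558 - 342)*(-1575) = -4285565/12558*(-1575) = 321417375/598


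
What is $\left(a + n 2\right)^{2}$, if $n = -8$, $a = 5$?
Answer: $121$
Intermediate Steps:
$\left(a + n 2\right)^{2} = \left(5 - 16\right)^{2} = \left(-11\right)^{2} = 121$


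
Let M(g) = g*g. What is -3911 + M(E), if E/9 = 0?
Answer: -3911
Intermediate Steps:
E = 0 (E = 9*0 = 0)
M(g) = g²
-3911 + M(E) = -3911 + 0² = -3911 + 0 = -3911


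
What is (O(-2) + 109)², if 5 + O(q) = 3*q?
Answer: 9604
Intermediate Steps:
O(q) = -5 + 3*q
(O(-2) + 109)² = ((-5 + 3*(-2)) + 109)² = ((-5 - 6) + 109)² = (-11 + 109)² = 98² = 9604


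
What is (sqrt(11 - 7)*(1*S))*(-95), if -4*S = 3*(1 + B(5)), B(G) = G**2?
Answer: 3705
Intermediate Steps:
S = -39/2 (S = -3*(1 + 5**2)/4 = -3*(1 + 25)/4 = -3*26/4 = -1/4*78 = -39/2 ≈ -19.500)
(sqrt(11 - 7)*(1*S))*(-95) = (sqrt(11 - 7)*(1*(-39/2)))*(-95) = (sqrt(4)*(-39/2))*(-95) = (2*(-39/2))*(-95) = -39*(-95) = 3705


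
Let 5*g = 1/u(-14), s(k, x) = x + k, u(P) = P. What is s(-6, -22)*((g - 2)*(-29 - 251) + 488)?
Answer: -29456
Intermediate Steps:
s(k, x) = k + x
g = -1/70 (g = (⅕)/(-14) = (⅕)*(-1/14) = -1/70 ≈ -0.014286)
s(-6, -22)*((g - 2)*(-29 - 251) + 488) = (-6 - 22)*((-1/70 - 2)*(-29 - 251) + 488) = -28*(-141/70*(-280) + 488) = -28*(564 + 488) = -28*1052 = -29456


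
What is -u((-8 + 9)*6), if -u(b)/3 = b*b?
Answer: 108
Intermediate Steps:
u(b) = -3*b² (u(b) = -3*b*b = -3*b²)
-u((-8 + 9)*6) = -(-3)*((-8 + 9)*6)² = -(-3)*(1*6)² = -(-3)*6² = -(-3)*36 = -1*(-108) = 108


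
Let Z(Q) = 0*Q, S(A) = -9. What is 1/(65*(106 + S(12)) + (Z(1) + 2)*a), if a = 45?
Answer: 1/6395 ≈ 0.00015637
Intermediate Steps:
Z(Q) = 0
1/(65*(106 + S(12)) + (Z(1) + 2)*a) = 1/(65*(106 - 9) + (0 + 2)*45) = 1/(65*97 + 2*45) = 1/(6305 + 90) = 1/6395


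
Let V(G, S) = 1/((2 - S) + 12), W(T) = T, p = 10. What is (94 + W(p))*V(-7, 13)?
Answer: 104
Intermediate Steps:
V(G, S) = 1/(14 - S)
(94 + W(p))*V(-7, 13) = (94 + 10)*(-1/(-14 + 13)) = 104*(-1/(-1)) = 104*(-1*(-1)) = 104*1 = 104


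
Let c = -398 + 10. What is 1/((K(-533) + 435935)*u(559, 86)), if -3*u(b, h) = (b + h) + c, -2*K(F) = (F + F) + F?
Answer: -6/224481533 ≈ -2.6728e-8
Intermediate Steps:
K(F) = -3*F/2 (K(F) = -((F + F) + F)/2 = -(2*F + F)/2 = -3*F/2)
c = -388
u(b, h) = 388/3 - b/3 - h/3 (u(b, h) = -((b + h) - 388)/3 = -(-388 + b + h)/3 = 388/3 - b/3 - h/3)
1/((K(-533) + 435935)*u(559, 86)) = 1/((-3/2*(-533) + 435935)*(388/3 - ⅓*559 - ⅓*86)) = 1/((1599/2 + 435935)*(388/3 - 559/3 - 86/3)) = 1/((873469/2)*(-257/3)) = (2/873469)*(-3/257) = -6/224481533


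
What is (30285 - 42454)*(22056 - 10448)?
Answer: -141257752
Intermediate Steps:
(30285 - 42454)*(22056 - 10448) = -12169*11608 = -141257752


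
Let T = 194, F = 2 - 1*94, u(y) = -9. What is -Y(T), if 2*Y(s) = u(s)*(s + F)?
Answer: 459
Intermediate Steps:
F = -92 (F = 2 - 94 = -92)
Y(s) = 414 - 9*s/2 (Y(s) = (-9*(s - 92))/2 = (-9*(-92 + s))/2 = (828 - 9*s)/2 = 414 - 9*s/2)
-Y(T) = -(414 - 9/2*194) = -(414 - 873) = -1*(-459) = 459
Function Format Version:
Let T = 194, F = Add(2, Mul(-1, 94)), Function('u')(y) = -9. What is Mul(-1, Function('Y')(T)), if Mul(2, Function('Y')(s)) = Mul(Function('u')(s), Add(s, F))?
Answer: 459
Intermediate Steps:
F = -92 (F = Add(2, -94) = -92)
Function('Y')(s) = Add(414, Mul(Rational(-9, 2), s)) (Function('Y')(s) = Mul(Rational(1, 2), Mul(-9, Add(s, -92))) = Mul(Rational(1, 2), Mul(-9, Add(-92, s))) = Mul(Rational(1, 2), Add(828, Mul(-9, s))) = Add(414, Mul(Rational(-9, 2), s)))
Mul(-1, Function('Y')(T)) = Mul(-1, Add(414, Mul(Rational(-9, 2), 194))) = Mul(-1, Add(414, -873)) = Mul(-1, -459) = 459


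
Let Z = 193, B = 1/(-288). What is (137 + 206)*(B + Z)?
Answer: 19064969/288 ≈ 66198.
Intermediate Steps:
B = -1/288 ≈ -0.0034722
(137 + 206)*(B + Z) = (137 + 206)*(-1/288 + 193) = 343*(55583/288) = 19064969/288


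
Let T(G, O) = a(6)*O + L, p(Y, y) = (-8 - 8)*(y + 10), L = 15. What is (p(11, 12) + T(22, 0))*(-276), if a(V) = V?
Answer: 93012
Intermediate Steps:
p(Y, y) = -160 - 16*y (p(Y, y) = -16*(10 + y) = -160 - 16*y)
T(G, O) = 15 + 6*O (T(G, O) = 6*O + 15 = 15 + 6*O)
(p(11, 12) + T(22, 0))*(-276) = ((-160 - 16*12) + (15 + 6*0))*(-276) = ((-160 - 192) + (15 + 0))*(-276) = (-352 + 15)*(-276) = -337*(-276) = 93012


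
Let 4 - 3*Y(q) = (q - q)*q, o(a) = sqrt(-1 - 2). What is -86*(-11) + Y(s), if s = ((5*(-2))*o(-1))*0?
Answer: 2842/3 ≈ 947.33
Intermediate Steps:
o(a) = I*sqrt(3) (o(a) = sqrt(-3) = I*sqrt(3))
s = 0 (s = ((5*(-2))*(I*sqrt(3)))*0 = -10*I*sqrt(3)*0 = 0)
Y(q) = 4/3 (Y(q) = 4/3 - (q - q)*q/3 = 4/3 - 0*q = 4/3 - 1/3*0 = 4/3 + 0 = 4/3)
-86*(-11) + Y(s) = -86*(-11) + 4/3 = 946 + 4/3 = 2842/3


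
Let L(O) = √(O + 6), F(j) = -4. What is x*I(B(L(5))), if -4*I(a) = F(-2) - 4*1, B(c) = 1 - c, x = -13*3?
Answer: -78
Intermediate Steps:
x = -39
L(O) = √(6 + O)
I(a) = 2 (I(a) = -(-4 - 4*1)/4 = -(-4 - 4)/4 = -¼*(-8) = 2)
x*I(B(L(5))) = -39*2 = -78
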